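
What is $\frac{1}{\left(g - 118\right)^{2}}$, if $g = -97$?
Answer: $\frac{1}{46225} \approx 2.1633 \cdot 10^{-5}$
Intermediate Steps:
$\frac{1}{\left(g - 118\right)^{2}} = \frac{1}{\left(-97 - 118\right)^{2}} = \frac{1}{\left(-215\right)^{2}} = \frac{1}{46225}$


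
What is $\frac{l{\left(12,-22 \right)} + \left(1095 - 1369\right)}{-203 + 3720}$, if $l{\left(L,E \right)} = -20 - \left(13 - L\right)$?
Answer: $- \frac{295}{3517} \approx -0.083878$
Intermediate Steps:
$l{\left(L,E \right)} = -33 + L$ ($l{\left(L,E \right)} = -20 + \left(-13 + L\right) = -33 + L$)
$\frac{l{\left(12,-22 \right)} + \left(1095 - 1369\right)}{-203 + 3720} = \frac{\left(-33 + 12\right) + \left(1095 - 1369\right)}{-203 + 3720} = \frac{-21 + \left(1095 - 1369\right)}{3517} = \left(-21 - 274\right) \frac{1}{3517} = \left(-295\right) \frac{1}{3517} = - \frac{295}{3517}$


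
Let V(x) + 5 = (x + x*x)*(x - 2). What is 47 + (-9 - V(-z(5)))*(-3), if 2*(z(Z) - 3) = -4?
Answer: 59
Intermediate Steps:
z(Z) = 1 (z(Z) = 3 + (½)*(-4) = 3 - 2 = 1)
V(x) = -5 + (-2 + x)*(x + x²) (V(x) = -5 + (x + x*x)*(x - 2) = -5 + (x + x²)*(-2 + x) = -5 + (-2 + x)*(x + x²))
47 + (-9 - V(-z(5)))*(-3) = 47 + (-9 - (-5 + (-1*1)³ - (-1*1)² - (-2)))*(-3) = 47 + (-9 - (-5 + (-1)³ - 1*(-1)² - 2*(-1)))*(-3) = 47 + (-9 - (-5 - 1 - 1*1 + 2))*(-3) = 47 + (-9 - (-5 - 1 - 1 + 2))*(-3) = 47 + (-9 - 1*(-5))*(-3) = 47 + (-9 + 5)*(-3) = 47 - 4*(-3) = 47 + 12 = 59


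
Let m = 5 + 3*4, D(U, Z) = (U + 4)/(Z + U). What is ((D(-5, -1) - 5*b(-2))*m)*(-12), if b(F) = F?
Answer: -2074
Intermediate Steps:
D(U, Z) = (4 + U)/(U + Z)
m = 17 (m = 5 + 12 = 17)
((D(-5, -1) - 5*b(-2))*m)*(-12) = (((4 - 5)/(-5 - 1) - 5*(-2))*17)*(-12) = ((-1/(-6) + 10)*17)*(-12) = ((-⅙*(-1) + 10)*17)*(-12) = ((⅙ + 10)*17)*(-12) = ((61/6)*17)*(-12) = (1037/6)*(-12) = -2074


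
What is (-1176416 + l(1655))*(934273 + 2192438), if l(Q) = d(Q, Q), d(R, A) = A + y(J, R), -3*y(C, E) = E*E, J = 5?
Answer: -6527851339996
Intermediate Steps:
y(C, E) = -E²/3 (y(C, E) = -E*E/3 = -E²/3)
d(R, A) = A - R²/3
l(Q) = Q - Q²/3
(-1176416 + l(1655))*(934273 + 2192438) = (-1176416 + (⅓)*1655*(3 - 1*1655))*(934273 + 2192438) = (-1176416 + (⅓)*1655*(3 - 1655))*3126711 = (-1176416 + (⅓)*1655*(-1652))*3126711 = (-1176416 - 2734060/3)*3126711 = -6263308/3*3126711 = -6527851339996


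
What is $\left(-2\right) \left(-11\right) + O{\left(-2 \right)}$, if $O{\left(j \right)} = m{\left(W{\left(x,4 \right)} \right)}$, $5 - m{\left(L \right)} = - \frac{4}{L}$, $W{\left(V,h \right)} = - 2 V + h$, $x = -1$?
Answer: $\frac{83}{3} \approx 27.667$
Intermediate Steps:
$W{\left(V,h \right)} = h - 2 V$
$m{\left(L \right)} = 5 + \frac{4}{L}$ ($m{\left(L \right)} = 5 - - \frac{4}{L} = 5 + \frac{4}{L}$)
$O{\left(j \right)} = \frac{17}{3}$ ($O{\left(j \right)} = 5 + \frac{4}{4 - -2} = 5 + \frac{4}{4 + 2} = 5 + \frac{4}{6} = 5 + 4 \cdot \frac{1}{6} = 5 + \frac{2}{3} = \frac{17}{3}$)
$\left(-2\right) \left(-11\right) + O{\left(-2 \right)} = \left(-2\right) \left(-11\right) + \frac{17}{3} = 22 + \frac{17}{3} = \frac{83}{3}$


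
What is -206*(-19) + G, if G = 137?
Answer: 4051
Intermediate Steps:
-206*(-19) + G = -206*(-19) + 137 = 3914 + 137 = 4051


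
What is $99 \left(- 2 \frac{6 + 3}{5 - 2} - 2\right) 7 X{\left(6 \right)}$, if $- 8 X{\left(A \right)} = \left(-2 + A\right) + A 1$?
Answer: $6930$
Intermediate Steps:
$X{\left(A \right)} = \frac{1}{4} - \frac{A}{4}$ ($X{\left(A \right)} = - \frac{\left(-2 + A\right) + A 1}{8} = - \frac{\left(-2 + A\right) + A}{8} = - \frac{-2 + 2 A}{8} = \frac{1}{4} - \frac{A}{4}$)
$99 \left(- 2 \frac{6 + 3}{5 - 2} - 2\right) 7 X{\left(6 \right)} = 99 \left(- 2 \frac{6 + 3}{5 - 2} - 2\right) 7 \left(\frac{1}{4} - \frac{3}{2}\right) = 99 \left(- 2 \cdot \frac{9}{3} - 2\right) 7 \left(\frac{1}{4} - \frac{3}{2}\right) = 99 \left(- 2 \cdot 9 \cdot \frac{1}{3} - 2\right) 7 \left(- \frac{5}{4}\right) = 99 \left(\left(-2\right) 3 - 2\right) 7 \left(- \frac{5}{4}\right) = 99 \left(-6 - 2\right) 7 \left(- \frac{5}{4}\right) = 99 \left(-8\right) 7 \left(- \frac{5}{4}\right) = 99 \left(\left(-56\right) \left(- \frac{5}{4}\right)\right) = 99 \cdot 70 = 6930$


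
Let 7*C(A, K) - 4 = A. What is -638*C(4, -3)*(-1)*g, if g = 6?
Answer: 30624/7 ≈ 4374.9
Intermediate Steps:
C(A, K) = 4/7 + A/7
-638*C(4, -3)*(-1)*g = -638*(4/7 + (⅐)*4)*(-1)*6 = -638*(4/7 + 4/7)*(-1)*6 = -638*(8/7)*(-1)*6 = -(-5104)*6/7 = -638*(-48/7) = 30624/7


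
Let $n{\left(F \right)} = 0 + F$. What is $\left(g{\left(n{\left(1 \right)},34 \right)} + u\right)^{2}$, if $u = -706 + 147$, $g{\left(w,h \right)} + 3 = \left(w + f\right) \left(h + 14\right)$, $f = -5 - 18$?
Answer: $2617924$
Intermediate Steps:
$f = -23$
$n{\left(F \right)} = F$
$g{\left(w,h \right)} = -3 + \left(-23 + w\right) \left(14 + h\right)$ ($g{\left(w,h \right)} = -3 + \left(w - 23\right) \left(h + 14\right) = -3 + \left(-23 + w\right) \left(14 + h\right)$)
$u = -559$
$\left(g{\left(n{\left(1 \right)},34 \right)} + u\right)^{2} = \left(\left(-325 - 782 + 14 \cdot 1 + 34 \cdot 1\right) - 559\right)^{2} = \left(\left(-325 - 782 + 14 + 34\right) - 559\right)^{2} = \left(-1059 - 559\right)^{2} = \left(-1618\right)^{2} = 2617924$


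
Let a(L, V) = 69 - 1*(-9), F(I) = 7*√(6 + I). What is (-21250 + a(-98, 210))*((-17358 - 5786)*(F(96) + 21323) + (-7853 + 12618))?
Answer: 10448270783484 + 3430033376*√102 ≈ 1.0483e+13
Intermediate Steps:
a(L, V) = 78 (a(L, V) = 69 + 9 = 78)
(-21250 + a(-98, 210))*((-17358 - 5786)*(F(96) + 21323) + (-7853 + 12618)) = (-21250 + 78)*((-17358 - 5786)*(7*√(6 + 96) + 21323) + (-7853 + 12618)) = -21172*(-23144*(7*√102 + 21323) + 4765) = -21172*(-23144*(21323 + 7*√102) + 4765) = -21172*((-493499512 - 162008*√102) + 4765) = -21172*(-493494747 - 162008*√102) = 10448270783484 + 3430033376*√102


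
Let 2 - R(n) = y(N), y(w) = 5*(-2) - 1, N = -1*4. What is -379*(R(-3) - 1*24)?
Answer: 4169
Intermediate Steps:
N = -4
y(w) = -11 (y(w) = -10 - 1 = -11)
R(n) = 13 (R(n) = 2 - 1*(-11) = 2 + 11 = 13)
-379*(R(-3) - 1*24) = -379*(13 - 1*24) = -379*(13 - 24) = -379*(-11) = 4169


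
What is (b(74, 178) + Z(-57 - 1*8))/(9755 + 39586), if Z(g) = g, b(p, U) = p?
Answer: 3/16447 ≈ 0.00018240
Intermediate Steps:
(b(74, 178) + Z(-57 - 1*8))/(9755 + 39586) = (74 + (-57 - 1*8))/(9755 + 39586) = (74 + (-57 - 8))/49341 = (74 - 65)*(1/49341) = 9*(1/49341) = 3/16447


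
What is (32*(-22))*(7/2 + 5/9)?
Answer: -25696/9 ≈ -2855.1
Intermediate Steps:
(32*(-22))*(7/2 + 5/9) = -704*(7*(½) + 5*(⅑)) = -704*(7/2 + 5/9) = -704*73/18 = -25696/9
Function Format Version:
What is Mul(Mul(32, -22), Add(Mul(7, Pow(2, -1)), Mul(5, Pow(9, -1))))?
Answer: Rational(-25696, 9) ≈ -2855.1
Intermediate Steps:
Mul(Mul(32, -22), Add(Mul(7, Pow(2, -1)), Mul(5, Pow(9, -1)))) = Mul(-704, Add(Mul(7, Rational(1, 2)), Mul(5, Rational(1, 9)))) = Mul(-704, Add(Rational(7, 2), Rational(5, 9))) = Mul(-704, Rational(73, 18)) = Rational(-25696, 9)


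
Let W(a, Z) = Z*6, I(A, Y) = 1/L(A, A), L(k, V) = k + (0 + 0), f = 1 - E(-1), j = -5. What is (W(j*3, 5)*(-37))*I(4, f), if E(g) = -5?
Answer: -555/2 ≈ -277.50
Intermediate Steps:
f = 6 (f = 1 - 1*(-5) = 1 + 5 = 6)
L(k, V) = k (L(k, V) = k + 0 = k)
I(A, Y) = 1/A
W(a, Z) = 6*Z
(W(j*3, 5)*(-37))*I(4, f) = ((6*5)*(-37))/4 = (30*(-37))*(¼) = -1110*¼ = -555/2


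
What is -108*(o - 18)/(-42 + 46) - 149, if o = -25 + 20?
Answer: 472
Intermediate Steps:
o = -5
-108*(o - 18)/(-42 + 46) - 149 = -108*(-5 - 18)/(-42 + 46) - 149 = -(-2484)/4 - 149 = -108*(-23/4) - 149 = 621 - 149 = 472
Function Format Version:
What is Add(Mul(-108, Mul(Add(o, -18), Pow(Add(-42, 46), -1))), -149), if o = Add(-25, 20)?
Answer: 472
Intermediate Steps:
o = -5
Add(Mul(-108, Mul(Add(o, -18), Pow(Add(-42, 46), -1))), -149) = Add(Mul(-108, Mul(Add(-5, -18), Pow(Add(-42, 46), -1))), -149) = Add(Mul(-108, Mul(-23, Pow(4, -1))), -149) = Add(Mul(-108, Mul(-23, Rational(1, 4))), -149) = Add(Mul(-108, Rational(-23, 4)), -149) = Add(621, -149) = 472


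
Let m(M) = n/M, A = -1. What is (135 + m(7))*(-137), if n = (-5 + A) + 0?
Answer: -128643/7 ≈ -18378.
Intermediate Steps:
n = -6 (n = (-5 - 1) + 0 = -6 + 0 = -6)
m(M) = -6/M
(135 + m(7))*(-137) = (135 - 6/7)*(-137) = (939/7)*(-137) = -128643/7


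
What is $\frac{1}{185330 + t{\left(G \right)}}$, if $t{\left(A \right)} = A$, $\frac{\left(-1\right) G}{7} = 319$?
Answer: $\frac{1}{183097} \approx 5.4616 \cdot 10^{-6}$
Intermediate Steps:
$G = -2233$ ($G = \left(-7\right) 319 = -2233$)
$\frac{1}{185330 + t{\left(G \right)}} = \frac{1}{185330 - 2233} = \frac{1}{183097}$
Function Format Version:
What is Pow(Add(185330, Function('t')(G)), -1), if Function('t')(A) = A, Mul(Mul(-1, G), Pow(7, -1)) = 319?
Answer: Rational(1, 183097) ≈ 5.4616e-6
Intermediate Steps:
G = -2233 (G = Mul(-7, 319) = -2233)
Pow(Add(185330, Function('t')(G)), -1) = Pow(Add(185330, -2233), -1) = Pow(183097, -1) = Rational(1, 183097)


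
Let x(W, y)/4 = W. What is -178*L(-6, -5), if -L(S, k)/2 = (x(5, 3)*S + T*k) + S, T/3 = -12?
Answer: 19224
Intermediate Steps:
T = -36 (T = 3*(-12) = -36)
x(W, y) = 4*W
L(S, k) = -42*S + 72*k (L(S, k) = -2*(((4*5)*S - 36*k) + S) = -2*((20*S - 36*k) + S) = -2*((-36*k + 20*S) + S) = -2*(-36*k + 21*S) = -42*S + 72*k)
-178*L(-6, -5) = -178*(-42*(-6) + 72*(-5)) = -178*(252 - 360) = -178*(-108) = 19224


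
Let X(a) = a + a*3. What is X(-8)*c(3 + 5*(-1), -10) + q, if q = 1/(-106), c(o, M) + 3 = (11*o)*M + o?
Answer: -729281/106 ≈ -6880.0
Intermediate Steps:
c(o, M) = -3 + o + 11*M*o (c(o, M) = -3 + ((11*o)*M + o) = -3 + (11*M*o + o) = -3 + (o + 11*M*o) = -3 + o + 11*M*o)
X(a) = 4*a (X(a) = a + 3*a = 4*a)
q = -1/106 ≈ -0.0094340
X(-8)*c(3 + 5*(-1), -10) + q = (4*(-8))*(-3 + (3 + 5*(-1)) + 11*(-10)*(3 + 5*(-1))) - 1/106 = -32*(-3 + (3 - 5) + 11*(-10)*(3 - 5)) - 1/106 = -32*(-3 - 2 + 11*(-10)*(-2)) - 1/106 = -32*(-3 - 2 + 220) - 1/106 = -32*215 - 1/106 = -6880 - 1/106 = -729281/106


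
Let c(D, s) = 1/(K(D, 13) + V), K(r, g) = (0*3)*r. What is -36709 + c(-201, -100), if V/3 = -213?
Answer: -23457052/639 ≈ -36709.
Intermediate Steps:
V = -639 (V = 3*(-213) = -639)
K(r, g) = 0 (K(r, g) = 0*r = 0)
c(D, s) = -1/639 (c(D, s) = 1/(0 - 639) = 1/(-639) = -1/639)
-36709 + c(-201, -100) = -36709 - 1/639 = -23457052/639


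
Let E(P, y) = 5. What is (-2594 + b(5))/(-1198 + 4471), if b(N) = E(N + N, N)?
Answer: -863/1091 ≈ -0.79102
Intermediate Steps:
b(N) = 5
(-2594 + b(5))/(-1198 + 4471) = (-2594 + 5)/(-1198 + 4471) = -2589/3273 = -2589*1/3273 = -863/1091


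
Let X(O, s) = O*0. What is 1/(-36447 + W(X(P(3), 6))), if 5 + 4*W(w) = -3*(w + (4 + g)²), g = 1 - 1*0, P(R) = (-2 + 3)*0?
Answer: -1/36467 ≈ -2.7422e-5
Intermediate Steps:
P(R) = 0 (P(R) = 1*0 = 0)
g = 1 (g = 1 + 0 = 1)
X(O, s) = 0
W(w) = -20 - 3*w/4 (W(w) = -5/4 + (-3*(w + (4 + 1)²))/4 = -5/4 + (-3*(w + 5²))/4 = -5/4 + (-3*(w + 25))/4 = -5/4 + (-3*(25 + w))/4 = -5/4 + (-75 - 3*w)/4 = -5/4 + (-75/4 - 3*w/4) = -20 - 3*w/4)
1/(-36447 + W(X(P(3), 6))) = 1/(-36447 + (-20 - ¾*0)) = 1/(-36447 + (-20 + 0)) = 1/(-36447 - 20) = 1/(-36467) = -1/36467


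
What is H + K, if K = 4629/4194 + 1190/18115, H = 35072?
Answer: 177643989701/5064954 ≈ 35073.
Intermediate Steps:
K = 5923013/5064954 (K = 4629*(1/4194) + 1190*(1/18115) = 1543/1398 + 238/3623 = 5923013/5064954 ≈ 1.1694)
H + K = 35072 + 5923013/5064954 = 177643989701/5064954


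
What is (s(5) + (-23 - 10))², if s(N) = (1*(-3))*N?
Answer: 2304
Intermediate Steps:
s(N) = -3*N
(s(5) + (-23 - 10))² = (-3*5 + (-23 - 10))² = (-15 - 33)² = (-48)² = 2304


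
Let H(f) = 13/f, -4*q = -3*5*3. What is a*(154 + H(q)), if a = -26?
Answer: -181532/45 ≈ -4034.0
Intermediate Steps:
q = 45/4 (q = -(-3*5)*3/4 = -(-15)*3/4 = -¼*(-45) = 45/4 ≈ 11.250)
a*(154 + H(q)) = -26*(154 + 13/(45/4)) = -26*(154 + 13*(4/45)) = -26*(154 + 52/45) = -26*6982/45 = -181532/45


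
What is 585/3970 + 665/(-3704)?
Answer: -47321/1470488 ≈ -0.032180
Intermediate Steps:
585/3970 + 665/(-3704) = 585*(1/3970) + 665*(-1/3704) = 117/794 - 665/3704 = -47321/1470488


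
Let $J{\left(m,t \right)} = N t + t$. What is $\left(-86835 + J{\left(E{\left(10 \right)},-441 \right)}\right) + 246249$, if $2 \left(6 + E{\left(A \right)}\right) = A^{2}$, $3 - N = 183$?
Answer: $238353$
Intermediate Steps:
$N = -180$ ($N = 3 - 183 = -180$)
$E{\left(A \right)} = -6 + \frac{A^{2}}{2}$
$J{\left(m,t \right)} = - 179 t$ ($J{\left(m,t \right)} = - 180 t + t = - 179 t$)
$\left(-86835 + J{\left(E{\left(10 \right)},-441 \right)}\right) + 246249 = \left(-86835 - -78939\right) + 246249 = \left(-86835 + 78939\right) + 246249 = -7896 + 246249 = 238353$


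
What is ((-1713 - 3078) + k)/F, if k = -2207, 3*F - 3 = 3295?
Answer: -10497/1649 ≈ -6.3657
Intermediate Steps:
F = 3298/3 (F = 1 + (1/3)*3295 = 1 + 3295/3 = 3298/3 ≈ 1099.3)
((-1713 - 3078) + k)/F = ((-1713 - 3078) - 2207)/(3298/3) = (-4791 - 2207)*(3/3298) = -6998*3/3298 = -10497/1649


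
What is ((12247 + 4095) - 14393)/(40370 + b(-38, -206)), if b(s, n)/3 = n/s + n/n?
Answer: 37031/767396 ≈ 0.048255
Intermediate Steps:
b(s, n) = 3 + 3*n/s (b(s, n) = 3*(n/s + n/n) = 3*(n/s + 1) = 3*(1 + n/s) = 3 + 3*n/s)
((12247 + 4095) - 14393)/(40370 + b(-38, -206)) = ((12247 + 4095) - 14393)/(40370 + (3 + 3*(-206)/(-38))) = (16342 - 14393)/(40370 + (3 + 3*(-206)*(-1/38))) = 1949/(40370 + (3 + 309/19)) = 1949/(40370 + 366/19) = 1949/(767396/19) = 1949*(19/767396) = 37031/767396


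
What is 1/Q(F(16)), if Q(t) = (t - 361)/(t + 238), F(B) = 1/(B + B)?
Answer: -7617/11551 ≈ -0.65942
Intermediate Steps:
F(B) = 1/(2*B)
Q(t) = (-361 + t)/(238 + t)
1/Q(F(16)) = 1/((-361 + (½)/16)/(238 + (½)/16)) = 1/((-361 + (½)*(1/16))/(238 + (½)*(1/16))) = 1/((-361 + 1/32)/(238 + 1/32)) = 1/(-11551/32/(7617/32)) = 1/((32/7617)*(-11551/32)) = 1/(-11551/7617) = -7617/11551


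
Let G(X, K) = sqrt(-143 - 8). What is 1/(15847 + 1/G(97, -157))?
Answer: 2392897/37920238760 + I*sqrt(151)/37920238760 ≈ 6.3103e-5 + 3.2405e-10*I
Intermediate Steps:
G(X, K) = I*sqrt(151) (G(X, K) = sqrt(-151) = I*sqrt(151))
1/(15847 + 1/G(97, -157)) = 1/(15847 + 1/(I*sqrt(151))) = 1/(15847 - I*sqrt(151)/151)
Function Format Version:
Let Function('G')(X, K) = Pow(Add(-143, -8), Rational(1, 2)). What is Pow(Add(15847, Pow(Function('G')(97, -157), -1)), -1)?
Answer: Add(Rational(2392897, 37920238760), Mul(Rational(1, 37920238760), I, Pow(151, Rational(1, 2)))) ≈ Add(6.3103e-5, Mul(3.2405e-10, I))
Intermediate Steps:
Function('G')(X, K) = Mul(I, Pow(151, Rational(1, 2))) (Function('G')(X, K) = Pow(-151, Rational(1, 2)) = Mul(I, Pow(151, Rational(1, 2))))
Pow(Add(15847, Pow(Function('G')(97, -157), -1)), -1) = Pow(Add(15847, Pow(Mul(I, Pow(151, Rational(1, 2))), -1)), -1) = Pow(Add(15847, Mul(Rational(-1, 151), I, Pow(151, Rational(1, 2)))), -1)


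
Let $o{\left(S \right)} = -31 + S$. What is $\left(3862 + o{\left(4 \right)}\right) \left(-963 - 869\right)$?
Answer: $-7025720$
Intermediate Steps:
$\left(3862 + o{\left(4 \right)}\right) \left(-963 - 869\right) = \left(3862 + \left(-31 + 4\right)\right) \left(-963 - 869\right) = \left(3862 - 27\right) \left(-1832\right) = 3835 \left(-1832\right) = -7025720$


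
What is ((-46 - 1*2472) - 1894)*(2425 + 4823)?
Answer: -31978176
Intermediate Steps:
((-46 - 1*2472) - 1894)*(2425 + 4823) = ((-46 - 2472) - 1894)*7248 = (-2518 - 1894)*7248 = -4412*7248 = -31978176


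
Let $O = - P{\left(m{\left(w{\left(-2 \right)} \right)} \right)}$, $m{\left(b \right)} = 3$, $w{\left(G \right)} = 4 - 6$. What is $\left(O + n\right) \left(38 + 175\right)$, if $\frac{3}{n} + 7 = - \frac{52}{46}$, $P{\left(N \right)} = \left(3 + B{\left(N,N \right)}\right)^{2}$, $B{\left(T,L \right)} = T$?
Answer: $- \frac{1448613}{187} \approx -7746.6$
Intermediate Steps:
$w{\left(G \right)} = -2$ ($w{\left(G \right)} = 4 - 6 = -2$)
$P{\left(N \right)} = \left(3 + N\right)^{2}$
$n = - \frac{69}{187}$ ($n = \frac{3}{-7 - \frac{52}{46}} = \frac{3}{-7 - \frac{26}{23}} = \frac{3}{- \frac{187}{23}} = 3 \left(- \frac{23}{187}\right) = - \frac{69}{187} \approx -0.36898$)
$O = -36$ ($O = - \left(3 + 3\right)^{2} = - 6^{2} = \left(-1\right) 36 = -36$)
$\left(O + n\right) \left(38 + 175\right) = \left(-36 - \frac{69}{187}\right) \left(38 + 175\right) = \left(- \frac{6801}{187}\right) 213 = - \frac{1448613}{187}$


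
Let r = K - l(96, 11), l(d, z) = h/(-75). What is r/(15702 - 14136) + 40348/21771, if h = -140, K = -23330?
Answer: -370644251/28411155 ≈ -13.046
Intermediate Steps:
l(d, z) = 28/15 (l(d, z) = -140/(-75) = -140*(-1/75) = 28/15)
r = -349978/15 (r = -23330 - 1*28/15 = -23330 - 28/15 = -349978/15 ≈ -23332.)
r/(15702 - 14136) + 40348/21771 = -349978/(15*(15702 - 14136)) + 40348/21771 = -349978/15/1566 + 40348*(1/21771) = -349978/15*1/1566 + 40348/21771 = -174989/11745 + 40348/21771 = -370644251/28411155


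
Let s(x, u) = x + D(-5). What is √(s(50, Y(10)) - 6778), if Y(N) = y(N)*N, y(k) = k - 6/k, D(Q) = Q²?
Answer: I*√6703 ≈ 81.872*I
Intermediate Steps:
y(k) = k - 6/k
Y(N) = N*(N - 6/N) (Y(N) = (N - 6/N)*N = N*(N - 6/N))
s(x, u) = 25 + x (s(x, u) = x + (-5)² = x + 25 = 25 + x)
√(s(50, Y(10)) - 6778) = √((25 + 50) - 6778) = √(75 - 6778) = √(-6703) = I*√6703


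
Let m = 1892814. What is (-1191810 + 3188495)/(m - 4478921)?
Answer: -1996685/2586107 ≈ -0.77208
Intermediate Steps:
(-1191810 + 3188495)/(m - 4478921) = (-1191810 + 3188495)/(1892814 - 4478921) = 1996685/(-2586107) = 1996685*(-1/2586107) = -1996685/2586107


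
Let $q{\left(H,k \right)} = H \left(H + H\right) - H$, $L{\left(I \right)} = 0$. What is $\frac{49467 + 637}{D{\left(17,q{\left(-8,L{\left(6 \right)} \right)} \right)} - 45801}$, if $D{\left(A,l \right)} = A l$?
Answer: $- \frac{50104}{43489} \approx -1.1521$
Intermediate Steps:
$q{\left(H,k \right)} = - H + 2 H^{2}$ ($q{\left(H,k \right)} = H 2 H - H = 2 H^{2} - H = - H + 2 H^{2}$)
$\frac{49467 + 637}{D{\left(17,q{\left(-8,L{\left(6 \right)} \right)} \right)} - 45801} = \frac{49467 + 637}{17 \left(- 8 \left(-1 + 2 \left(-8\right)\right)\right) - 45801} = \frac{50104}{17 \left(- 8 \left(-1 - 16\right)\right) - 45801} = \frac{50104}{17 \left(\left(-8\right) \left(-17\right)\right) - 45801} = \frac{50104}{17 \cdot 136 - 45801} = \frac{50104}{2312 - 45801} = \frac{50104}{-43489} = 50104 \left(- \frac{1}{43489}\right) = - \frac{50104}{43489}$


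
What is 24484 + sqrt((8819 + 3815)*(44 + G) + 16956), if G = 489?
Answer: 24484 + sqrt(6750878) ≈ 27082.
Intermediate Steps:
24484 + sqrt((8819 + 3815)*(44 + G) + 16956) = 24484 + sqrt((8819 + 3815)*(44 + 489) + 16956) = 24484 + sqrt(12634*533 + 16956) = 24484 + sqrt(6733922 + 16956) = 24484 + sqrt(6750878)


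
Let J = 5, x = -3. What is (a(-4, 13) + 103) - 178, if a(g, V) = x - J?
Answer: -83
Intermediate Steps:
a(g, V) = -8 (a(g, V) = -3 - 1*5 = -3 - 5 = -8)
(a(-4, 13) + 103) - 178 = (-8 + 103) - 178 = 95 - 178 = -83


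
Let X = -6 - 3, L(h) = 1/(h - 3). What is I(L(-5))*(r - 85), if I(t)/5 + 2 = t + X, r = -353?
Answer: 97455/4 ≈ 24364.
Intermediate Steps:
L(h) = 1/(-3 + h)
X = -9
I(t) = -55 + 5*t (I(t) = -10 + 5*(t - 9) = -10 + 5*(-9 + t) = -10 + (-45 + 5*t) = -55 + 5*t)
I(L(-5))*(r - 85) = (-55 + 5/(-3 - 5))*(-353 - 85) = (-55 + 5/(-8))*(-438) = (-55 + 5*(-⅛))*(-438) = (-55 - 5/8)*(-438) = -445/8*(-438) = 97455/4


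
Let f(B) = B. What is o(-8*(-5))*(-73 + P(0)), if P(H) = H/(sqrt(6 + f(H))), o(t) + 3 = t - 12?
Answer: -1825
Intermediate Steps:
o(t) = -15 + t (o(t) = -3 + (t - 12) = -3 + (-12 + t) = -15 + t)
P(H) = H/sqrt(6 + H) (P(H) = H/(sqrt(6 + H)) = H/sqrt(6 + H))
o(-8*(-5))*(-73 + P(0)) = (-15 - 8*(-5))*(-73 + 0/sqrt(6 + 0)) = (-15 + 40)*(-73 + 0/sqrt(6)) = 25*(-73 + 0*(sqrt(6)/6)) = 25*(-73 + 0) = 25*(-73) = -1825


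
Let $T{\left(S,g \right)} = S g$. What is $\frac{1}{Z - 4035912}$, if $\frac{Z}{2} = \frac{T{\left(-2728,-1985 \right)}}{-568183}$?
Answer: $- \frac{51653}{208467947096} \approx -2.4777 \cdot 10^{-7}$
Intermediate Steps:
$Z = - \frac{984560}{51653}$ ($Z = 2 \frac{\left(-2728\right) \left(-1985\right)}{-568183} = 2 \cdot 5415080 \left(- \frac{1}{568183}\right) = 2 \left(- \frac{492280}{51653}\right) = - \frac{984560}{51653} \approx -19.061$)
$\frac{1}{Z - 4035912} = \frac{1}{- \frac{984560}{51653} - 4035912} = \frac{1}{- \frac{208467947096}{51653}} = - \frac{51653}{208467947096}$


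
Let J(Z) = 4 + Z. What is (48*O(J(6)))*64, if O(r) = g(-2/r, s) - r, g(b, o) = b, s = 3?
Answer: -156672/5 ≈ -31334.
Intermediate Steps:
O(r) = -r - 2/r (O(r) = -2/r - r = -r - 2/r)
(48*O(J(6)))*64 = (48*(-(4 + 6) - 2/(4 + 6)))*64 = (48*(-1*10 - 2/10))*64 = (48*(-10 - 2*1/10))*64 = (48*(-10 - 1/5))*64 = (48*(-51/5))*64 = -2448/5*64 = -156672/5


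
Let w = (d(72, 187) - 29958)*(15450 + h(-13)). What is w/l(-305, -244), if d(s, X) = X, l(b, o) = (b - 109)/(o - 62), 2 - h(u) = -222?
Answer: -7932721118/23 ≈ -3.4490e+8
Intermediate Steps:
h(u) = 224 (h(u) = 2 - 1*(-222) = 2 + 222 = 224)
l(b, o) = (-109 + b)/(-62 + o)
w = -466630654 (w = (187 - 29958)*(15450 + 224) = -29771*15674 = -466630654)
w/l(-305, -244) = -466630654*(-62 - 244)/(-109 - 305) = -466630654/(-414/(-306)) = -466630654/((-1/306*(-414))) = -466630654/23/17 = -466630654*17/23 = -7932721118/23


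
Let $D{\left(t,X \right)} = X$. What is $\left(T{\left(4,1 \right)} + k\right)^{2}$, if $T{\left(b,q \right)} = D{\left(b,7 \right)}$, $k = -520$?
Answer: $263169$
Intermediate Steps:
$T{\left(b,q \right)} = 7$
$\left(T{\left(4,1 \right)} + k\right)^{2} = \left(7 - 520\right)^{2} = \left(-513\right)^{2} = 263169$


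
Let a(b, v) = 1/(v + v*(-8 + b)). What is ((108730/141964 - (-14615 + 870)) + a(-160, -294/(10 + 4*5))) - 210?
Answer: 7862191854415/580845706 ≈ 13536.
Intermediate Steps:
((108730/141964 - (-14615 + 870)) + a(-160, -294/(10 + 4*5))) - 210 = ((108730/141964 - (-14615 + 870)) + 1/(((-294/(10 + 4*5)))*(-7 - 160))) - 210 = ((108730*(1/141964) - 1*(-13745)) + 1/(-294/(10 + 20)*(-167))) - 210 = ((54365/70982 + 13745) - 1/167/(-294/30)) - 210 = (975701955/70982 - 1/167/(-294*1/30)) - 210 = (975701955/70982 - 1/167/(-49/5)) - 210 = (975701955/70982 - 5/49*(-1/167)) - 210 = (975701955/70982 + 5/8183) - 210 = 7984169452675/580845706 - 210 = 7862191854415/580845706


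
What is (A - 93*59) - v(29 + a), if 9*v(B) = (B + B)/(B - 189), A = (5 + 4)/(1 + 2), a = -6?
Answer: -4096525/747 ≈ -5484.0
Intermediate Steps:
A = 3 (A = 9/3 = 9*(1/3) = 3)
v(B) = 2*B/(9*(-189 + B)) (v(B) = ((B + B)/(B - 189))/9 = ((2*B)/(-189 + B))/9 = (2*B/(-189 + B))/9 = 2*B/(9*(-189 + B)))
(A - 93*59) - v(29 + a) = (3 - 93*59) - 2*(29 - 6)/(9*(-189 + (29 - 6))) = (3 - 5487) - 2*23/(9*(-189 + 23)) = -5484 - 2*23/(9*(-166)) = -5484 - 2*23*(-1)/(9*166) = -5484 - 1*(-23/747) = -5484 + 23/747 = -4096525/747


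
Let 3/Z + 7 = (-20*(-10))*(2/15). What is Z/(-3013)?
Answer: -9/177767 ≈ -5.0628e-5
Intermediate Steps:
Z = 9/59 (Z = 3/(-7 + (-20*(-10))*(2/15)) = 3/(-7 + 200*(2*(1/15))) = 3/(-7 + 200*(2/15)) = 3/(-7 + 80/3) = 3/(59/3) = 3*(3/59) = 9/59 ≈ 0.15254)
Z/(-3013) = (9/59)/(-3013) = (9/59)*(-1/3013) = -9/177767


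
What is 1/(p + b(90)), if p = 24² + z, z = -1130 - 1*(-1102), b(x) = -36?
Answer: 1/512 ≈ 0.0019531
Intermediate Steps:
z = -28 (z = -1130 + 1102 = -28)
p = 548 (p = 24² - 28 = 576 - 28 = 548)
1/(p + b(90)) = 1/(548 - 36) = 1/512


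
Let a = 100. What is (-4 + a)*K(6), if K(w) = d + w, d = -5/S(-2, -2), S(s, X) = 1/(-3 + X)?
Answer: 2976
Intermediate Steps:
d = 25 (d = -5/(1/(-3 - 2)) = -5/(1/(-5)) = -5/(-⅕) = -5*(-5) = 25)
K(w) = 25 + w
(-4 + a)*K(6) = (-4 + 100)*(25 + 6) = 96*31 = 2976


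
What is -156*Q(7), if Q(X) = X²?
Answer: -7644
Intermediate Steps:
-156*Q(7) = -156*7² = -156*49 = -7644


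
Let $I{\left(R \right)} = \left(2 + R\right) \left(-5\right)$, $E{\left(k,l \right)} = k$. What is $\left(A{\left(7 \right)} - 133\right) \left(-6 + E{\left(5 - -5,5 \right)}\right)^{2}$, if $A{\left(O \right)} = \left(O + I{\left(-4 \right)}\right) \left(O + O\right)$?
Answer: $1680$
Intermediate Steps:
$I{\left(R \right)} = -10 - 5 R$
$A{\left(O \right)} = 2 O \left(10 + O\right)$ ($A{\left(O \right)} = \left(O - -10\right) \left(O + O\right) = \left(O + \left(-10 + 20\right)\right) 2 O = \left(O + 10\right) 2 O = \left(10 + O\right) 2 O = 2 O \left(10 + O\right)$)
$\left(A{\left(7 \right)} - 133\right) \left(-6 + E{\left(5 - -5,5 \right)}\right)^{2} = \left(2 \cdot 7 \left(10 + 7\right) - 133\right) \left(-6 + \left(5 - -5\right)\right)^{2} = \left(2 \cdot 7 \cdot 17 - 133\right) \left(-6 + \left(5 + 5\right)\right)^{2} = \left(238 - 133\right) \left(-6 + 10\right)^{2} = 105 \cdot 4^{2} = 105 \cdot 16 = 1680$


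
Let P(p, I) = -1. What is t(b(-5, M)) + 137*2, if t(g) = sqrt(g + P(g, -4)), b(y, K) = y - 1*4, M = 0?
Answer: 274 + I*sqrt(10) ≈ 274.0 + 3.1623*I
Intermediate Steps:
b(y, K) = -4 + y (b(y, K) = y - 4 = -4 + y)
t(g) = sqrt(-1 + g) (t(g) = sqrt(g - 1) = sqrt(-1 + g))
t(b(-5, M)) + 137*2 = sqrt(-1 + (-4 - 5)) + 137*2 = sqrt(-1 - 9) + 274 = sqrt(-10) + 274 = I*sqrt(10) + 274 = 274 + I*sqrt(10)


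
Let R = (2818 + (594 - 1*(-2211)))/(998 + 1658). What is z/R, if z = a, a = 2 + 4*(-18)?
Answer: -185920/5623 ≈ -33.064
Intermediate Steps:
a = -70 (a = 2 - 72 = -70)
z = -70
R = 5623/2656 (R = (2818 + (594 + 2211))/2656 = (2818 + 2805)*(1/2656) = 5623*(1/2656) = 5623/2656 ≈ 2.1171)
z/R = -70/5623/2656 = -70*2656/5623 = -185920/5623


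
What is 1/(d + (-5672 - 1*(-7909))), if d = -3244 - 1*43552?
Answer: -1/44559 ≈ -2.2442e-5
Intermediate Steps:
d = -46796 (d = -3244 - 43552 = -46796)
1/(d + (-5672 - 1*(-7909))) = 1/(-46796 + (-5672 - 1*(-7909))) = 1/(-46796 + (-5672 + 7909)) = 1/(-46796 + 2237) = 1/(-44559) = -1/44559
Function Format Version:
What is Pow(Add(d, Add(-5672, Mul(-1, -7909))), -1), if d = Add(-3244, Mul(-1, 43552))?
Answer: Rational(-1, 44559) ≈ -2.2442e-5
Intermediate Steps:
d = -46796 (d = Add(-3244, -43552) = -46796)
Pow(Add(d, Add(-5672, Mul(-1, -7909))), -1) = Pow(Add(-46796, Add(-5672, Mul(-1, -7909))), -1) = Pow(Add(-46796, Add(-5672, 7909)), -1) = Pow(Add(-46796, 2237), -1) = Pow(-44559, -1) = Rational(-1, 44559)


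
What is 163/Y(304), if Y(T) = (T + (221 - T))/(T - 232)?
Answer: 11736/221 ≈ 53.104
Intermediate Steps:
Y(T) = 221/(-232 + T)
163/Y(304) = 163/((221/(-232 + 304))) = 163/((221/72)) = 163/((221*(1/72))) = 163/(221/72) = 163*(72/221) = 11736/221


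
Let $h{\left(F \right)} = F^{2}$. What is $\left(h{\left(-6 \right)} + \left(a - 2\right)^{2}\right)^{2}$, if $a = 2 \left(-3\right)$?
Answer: $10000$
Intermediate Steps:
$a = -6$
$\left(h{\left(-6 \right)} + \left(a - 2\right)^{2}\right)^{2} = \left(\left(-6\right)^{2} + \left(-6 - 2\right)^{2}\right)^{2} = \left(36 + \left(-8\right)^{2}\right)^{2} = \left(36 + 64\right)^{2} = 100^{2} = 10000$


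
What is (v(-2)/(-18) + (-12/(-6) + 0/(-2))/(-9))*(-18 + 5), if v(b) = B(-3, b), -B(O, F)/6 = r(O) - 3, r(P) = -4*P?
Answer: -325/9 ≈ -36.111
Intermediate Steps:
B(O, F) = 18 + 24*O (B(O, F) = -6*(-4*O - 3) = -6*(-3 - 4*O) = 18 + 24*O)
v(b) = -54 (v(b) = 18 + 24*(-3) = 18 - 72 = -54)
(v(-2)/(-18) + (-12/(-6) + 0/(-2))/(-9))*(-18 + 5) = (-54/(-18) + (-12/(-6) + 0/(-2))/(-9))*(-18 + 5) = (-54*(-1/18) + (-12*(-1/6) + 0*(-1/2))*(-1/9))*(-13) = (3 + (2 + 0)*(-1/9))*(-13) = (3 + 2*(-1/9))*(-13) = (3 - 2/9)*(-13) = (25/9)*(-13) = -325/9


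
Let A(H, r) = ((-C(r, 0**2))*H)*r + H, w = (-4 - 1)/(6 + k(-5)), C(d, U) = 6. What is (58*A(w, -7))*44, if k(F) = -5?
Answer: -548680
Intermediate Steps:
w = -5 (w = (-4 - 1)/(6 - 5) = -5/1 = -5*1 = -5)
A(H, r) = H - 6*H*r (A(H, r) = ((-1*6)*H)*r + H = (-6*H)*r + H = -6*H*r + H = H - 6*H*r)
(58*A(w, -7))*44 = (58*(-5*(1 - 6*(-7))))*44 = (58*(-5*(1 + 42)))*44 = (58*(-5*43))*44 = (58*(-215))*44 = -12470*44 = -548680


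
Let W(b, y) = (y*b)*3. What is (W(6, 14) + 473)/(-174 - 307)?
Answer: -725/481 ≈ -1.5073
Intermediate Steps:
W(b, y) = 3*b*y (W(b, y) = (b*y)*3 = 3*b*y)
(W(6, 14) + 473)/(-174 - 307) = (3*6*14 + 473)/(-174 - 307) = (252 + 473)/(-481) = 725*(-1/481) = -725/481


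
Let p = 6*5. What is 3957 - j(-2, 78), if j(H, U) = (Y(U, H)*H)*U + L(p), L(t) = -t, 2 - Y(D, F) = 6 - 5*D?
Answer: 64203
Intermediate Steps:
Y(D, F) = -4 + 5*D (Y(D, F) = 2 - (6 - 5*D) = 2 + (-6 + 5*D) = -4 + 5*D)
p = 30
j(H, U) = -30 + H*U*(-4 + 5*U) (j(H, U) = ((-4 + 5*U)*H)*U - 1*30 = (H*(-4 + 5*U))*U - 30 = H*U*(-4 + 5*U) - 30 = -30 + H*U*(-4 + 5*U))
3957 - j(-2, 78) = 3957 - (-30 - 2*78*(-4 + 5*78)) = 3957 - (-30 - 2*78*(-4 + 390)) = 3957 - (-30 - 2*78*386) = 3957 - (-30 - 60216) = 3957 - 1*(-60246) = 3957 + 60246 = 64203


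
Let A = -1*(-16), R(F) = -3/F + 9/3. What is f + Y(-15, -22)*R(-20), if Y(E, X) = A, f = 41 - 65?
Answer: 132/5 ≈ 26.400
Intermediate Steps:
R(F) = 3 - 3/F (R(F) = -3/F + 9*(1/3) = -3/F + 3 = 3 - 3/F)
f = -24
A = 16
Y(E, X) = 16
f + Y(-15, -22)*R(-20) = -24 + 16*(3 - 3/(-20)) = -24 + 16*(3 - 3*(-1/20)) = -24 + 16*(3 + 3/20) = -24 + 16*(63/20) = -24 + 252/5 = 132/5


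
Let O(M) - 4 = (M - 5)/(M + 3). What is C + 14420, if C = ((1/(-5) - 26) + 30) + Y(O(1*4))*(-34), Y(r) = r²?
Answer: 3409901/245 ≈ 13918.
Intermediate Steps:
O(M) = 4 + (-5 + M)/(3 + M) (O(M) = 4 + (M - 5)/(M + 3) = 4 + (-5 + M)/(3 + M))
C = -122999/245 (C = ((1/(-5) - 26) + 30) + ((7 + 5*(1*4))/(3 + 1*4))²*(-34) = ((-⅕ - 26) + 30) + ((7 + 5*4)/(3 + 4))²*(-34) = (-131/5 + 30) + ((7 + 20)/7)²*(-34) = 19/5 + ((⅐)*27)²*(-34) = 19/5 + (27/7)²*(-34) = 19/5 + (729/49)*(-34) = 19/5 - 24786/49 = -122999/245 ≈ -502.04)
C + 14420 = -122999/245 + 14420 = 3409901/245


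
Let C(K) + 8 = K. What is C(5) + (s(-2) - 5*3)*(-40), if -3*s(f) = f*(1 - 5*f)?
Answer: 911/3 ≈ 303.67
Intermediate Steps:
C(K) = -8 + K
s(f) = -f*(1 - 5*f)/3
C(5) + (s(-2) - 5*3)*(-40) = (-8 + 5) + ((⅓)*(-2)*(-1 + 5*(-2)) - 5*3)*(-40) = -3 + ((⅓)*(-2)*(-1 - 10) - 15)*(-40) = -3 + ((⅓)*(-2)*(-11) - 15)*(-40) = -3 + (22/3 - 15)*(-40) = -3 - 23/3*(-40) = -3 + 920/3 = 911/3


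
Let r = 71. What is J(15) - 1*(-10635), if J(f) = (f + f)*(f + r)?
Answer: 13215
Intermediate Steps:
J(f) = 2*f*(71 + f) (J(f) = (f + f)*(f + 71) = (2*f)*(71 + f) = 2*f*(71 + f))
J(15) - 1*(-10635) = 2*15*(71 + 15) - 1*(-10635) = 2*15*86 + 10635 = 2580 + 10635 = 13215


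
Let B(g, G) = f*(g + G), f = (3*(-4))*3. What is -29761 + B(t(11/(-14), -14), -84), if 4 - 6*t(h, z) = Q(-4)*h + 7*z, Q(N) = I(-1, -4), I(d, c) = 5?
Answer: -191608/7 ≈ -27373.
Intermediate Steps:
Q(N) = 5
f = -36 (f = -12*3 = -36)
t(h, z) = ⅔ - 7*z/6 - 5*h/6 (t(h, z) = ⅔ - (5*h + 7*z)/6 = ⅔ + (-7*z/6 - 5*h/6) = ⅔ - 7*z/6 - 5*h/6)
B(g, G) = -36*G - 36*g (B(g, G) = -36*(g + G) = -36*(G + g) = -36*G - 36*g)
-29761 + B(t(11/(-14), -14), -84) = -29761 + (-36*(-84) - 36*(⅔ - 7/6*(-14) - 55/(6*(-14)))) = -29761 + (3024 - 36*(⅔ + 49/3 - 55*(-1)/(6*14))) = -29761 + (3024 - 36*(⅔ + 49/3 - ⅚*(-11/14))) = -29761 + (3024 - 36*(⅔ + 49/3 + 55/84)) = -29761 + (3024 - 36*1483/84) = -29761 + (3024 - 4449/7) = -29761 + 16719/7 = -191608/7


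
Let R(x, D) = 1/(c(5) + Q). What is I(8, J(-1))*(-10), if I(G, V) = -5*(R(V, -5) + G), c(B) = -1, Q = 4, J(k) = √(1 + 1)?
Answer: 1250/3 ≈ 416.67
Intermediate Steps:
J(k) = √2
R(x, D) = ⅓ (R(x, D) = 1/(-1 + 4) = 1/3 = ⅓)
I(G, V) = -5/3 - 5*G (I(G, V) = -5*(⅓ + G) = -5/3 - 5*G)
I(8, J(-1))*(-10) = (-5/3 - 5*8)*(-10) = (-5/3 - 40)*(-10) = -125/3*(-10) = 1250/3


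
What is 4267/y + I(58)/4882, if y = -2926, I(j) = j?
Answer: -10330893/7142366 ≈ -1.4464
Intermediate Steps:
4267/y + I(58)/4882 = 4267/(-2926) + 58/4882 = 4267*(-1/2926) + 58*(1/4882) = -4267/2926 + 29/2441 = -10330893/7142366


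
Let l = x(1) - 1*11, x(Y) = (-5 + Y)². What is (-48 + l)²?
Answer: 1849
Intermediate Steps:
l = 5 (l = (-5 + 1)² - 1*11 = (-4)² - 11 = 16 - 11 = 5)
(-48 + l)² = (-48 + 5)² = (-43)² = 1849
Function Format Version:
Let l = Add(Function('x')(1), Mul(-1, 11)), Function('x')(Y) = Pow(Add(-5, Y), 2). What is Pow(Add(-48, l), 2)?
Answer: 1849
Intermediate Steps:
l = 5 (l = Add(Pow(Add(-5, 1), 2), Mul(-1, 11)) = Add(Pow(-4, 2), -11) = Add(16, -11) = 5)
Pow(Add(-48, l), 2) = Pow(Add(-48, 5), 2) = Pow(-43, 2) = 1849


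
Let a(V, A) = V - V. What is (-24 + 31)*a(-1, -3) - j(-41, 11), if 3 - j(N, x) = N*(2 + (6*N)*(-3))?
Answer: -30343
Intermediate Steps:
a(V, A) = 0
j(N, x) = 3 - N*(2 - 18*N) (j(N, x) = 3 - N*(2 + (6*N)*(-3)) = 3 - N*(2 - 18*N))
(-24 + 31)*a(-1, -3) - j(-41, 11) = (-24 + 31)*0 - (3 - 2*(-41) + 18*(-41)²) = 7*0 - (3 + 82 + 18*1681) = 0 - (3 + 82 + 30258) = 0 - 1*30343 = 0 - 30343 = -30343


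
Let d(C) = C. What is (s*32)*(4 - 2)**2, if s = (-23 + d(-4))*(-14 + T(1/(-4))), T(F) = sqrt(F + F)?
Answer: 48384 - 1728*I*sqrt(2) ≈ 48384.0 - 2443.8*I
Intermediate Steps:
T(F) = sqrt(2)*sqrt(F) (T(F) = sqrt(2*F) = sqrt(2)*sqrt(F))
s = 378 - 27*I*sqrt(2)/2 (s = (-23 - 4)*(-14 + sqrt(2)*sqrt(1/(-4))) = -27*(-14 + sqrt(2)*sqrt(1*(-1/4))) = -27*(-14 + sqrt(2)*sqrt(-1/4)) = -27*(-14 + sqrt(2)*(I/2)) = -27*(-14 + I*sqrt(2)/2) = 378 - 27*I*sqrt(2)/2 ≈ 378.0 - 19.092*I)
(s*32)*(4 - 2)**2 = ((378 - 27*I*sqrt(2)/2)*32)*(4 - 2)**2 = (12096 - 432*I*sqrt(2))*2**2 = (12096 - 432*I*sqrt(2))*4 = 48384 - 1728*I*sqrt(2)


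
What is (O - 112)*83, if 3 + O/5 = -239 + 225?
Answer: -16351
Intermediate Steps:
O = -85 (O = -15 + 5*(-239 + 225) = -15 + 5*(-14) = -15 - 70 = -85)
(O - 112)*83 = (-85 - 112)*83 = -197*83 = -16351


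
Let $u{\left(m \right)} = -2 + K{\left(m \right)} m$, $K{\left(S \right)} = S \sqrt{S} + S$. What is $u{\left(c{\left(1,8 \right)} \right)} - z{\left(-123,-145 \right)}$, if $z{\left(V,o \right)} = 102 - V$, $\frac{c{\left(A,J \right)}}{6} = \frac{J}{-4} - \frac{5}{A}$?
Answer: $1537 + 1764 i \sqrt{42} \approx 1537.0 + 11432.0 i$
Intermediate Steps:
$c{\left(A,J \right)} = - \frac{30}{A} - \frac{3 J}{2}$ ($c{\left(A,J \right)} = 6 \left(\frac{J}{-4} - \frac{5}{A}\right) = 6 \left(J \left(- \frac{1}{4}\right) - \frac{5}{A}\right) = 6 \left(- \frac{J}{4} - \frac{5}{A}\right) = 6 \left(- \frac{5}{A} - \frac{J}{4}\right) = - \frac{30}{A} - \frac{3 J}{2}$)
$K{\left(S \right)} = S + S^{\frac{3}{2}}$ ($K{\left(S \right)} = S^{\frac{3}{2}} + S = S + S^{\frac{3}{2}}$)
$u{\left(m \right)} = -2 + m \left(m + m^{\frac{3}{2}}\right)$ ($u{\left(m \right)} = -2 + \left(m + m^{\frac{3}{2}}\right) m = -2 + m \left(m + m^{\frac{3}{2}}\right)$)
$u{\left(c{\left(1,8 \right)} \right)} - z{\left(-123,-145 \right)} = \left(-2 + \left(- \frac{30}{1} - 12\right) \left(\left(- \frac{30}{1} - 12\right) + \left(- \frac{30}{1} - 12\right)^{\frac{3}{2}}\right)\right) - \left(102 - -123\right) = \left(-2 + \left(\left(-30\right) 1 - 12\right) \left(\left(\left(-30\right) 1 - 12\right) + \left(\left(-30\right) 1 - 12\right)^{\frac{3}{2}}\right)\right) - \left(102 + 123\right) = \left(-2 + \left(-30 - 12\right) \left(\left(-30 - 12\right) + \left(-30 - 12\right)^{\frac{3}{2}}\right)\right) - 225 = \left(-2 - 42 \left(-42 + \left(-42\right)^{\frac{3}{2}}\right)\right) - 225 = \left(-2 - 42 \left(-42 - 42 i \sqrt{42}\right)\right) - 225 = \left(-2 + \left(1764 + 1764 i \sqrt{42}\right)\right) - 225 = \left(1762 + 1764 i \sqrt{42}\right) - 225 = 1537 + 1764 i \sqrt{42}$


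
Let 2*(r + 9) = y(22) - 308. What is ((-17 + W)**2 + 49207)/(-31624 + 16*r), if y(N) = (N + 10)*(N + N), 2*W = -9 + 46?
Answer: -196837/91872 ≈ -2.1425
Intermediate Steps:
W = 37/2 (W = (-9 + 46)/2 = (1/2)*37 = 37/2 ≈ 18.500)
y(N) = 2*N*(10 + N) (y(N) = (10 + N)*(2*N) = 2*N*(10 + N))
r = 541 (r = -9 + (2*22*(10 + 22) - 308)/2 = -9 + (2*22*32 - 308)/2 = -9 + (1408 - 308)/2 = -9 + (1/2)*1100 = -9 + 550 = 541)
((-17 + W)**2 + 49207)/(-31624 + 16*r) = ((-17 + 37/2)**2 + 49207)/(-31624 + 16*541) = ((3/2)**2 + 49207)/(-31624 + 8656) = (9/4 + 49207)/(-22968) = (196837/4)*(-1/22968) = -196837/91872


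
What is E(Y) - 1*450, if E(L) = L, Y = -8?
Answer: -458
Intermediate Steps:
E(Y) - 1*450 = -8 - 1*450 = -8 - 450 = -458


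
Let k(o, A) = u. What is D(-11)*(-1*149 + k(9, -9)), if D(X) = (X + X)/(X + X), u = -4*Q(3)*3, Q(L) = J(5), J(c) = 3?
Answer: -185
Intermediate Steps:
Q(L) = 3
u = -36 (u = -4*3*3 = -12*3 = -36)
k(o, A) = -36
D(X) = 1 (D(X) = (2*X)/((2*X)) = (2*X)*(1/(2*X)) = 1)
D(-11)*(-1*149 + k(9, -9)) = 1*(-1*149 - 36) = 1*(-149 - 36) = 1*(-185) = -185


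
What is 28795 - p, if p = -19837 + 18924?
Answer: 29708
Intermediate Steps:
p = -913
28795 - p = 28795 - 1*(-913) = 28795 + 913 = 29708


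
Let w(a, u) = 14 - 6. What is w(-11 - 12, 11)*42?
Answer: 336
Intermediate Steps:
w(a, u) = 8
w(-11 - 12, 11)*42 = 8*42 = 336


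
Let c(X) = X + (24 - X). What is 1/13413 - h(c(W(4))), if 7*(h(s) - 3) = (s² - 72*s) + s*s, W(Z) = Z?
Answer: 7444222/93891 ≈ 79.286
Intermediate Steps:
c(X) = 24
h(s) = 3 - 72*s/7 + 2*s²/7 (h(s) = 3 + ((s² - 72*s) + s*s)/7 = 3 + ((s² - 72*s) + s²)/7 = 3 + (-72*s + 2*s²)/7 = 3 + (-72*s/7 + 2*s²/7) = 3 - 72*s/7 + 2*s²/7)
1/13413 - h(c(W(4))) = 1/13413 - (3 - 72/7*24 + (2/7)*24²) = 1/13413 - (3 - 1728/7 + (2/7)*576) = 1/13413 - (3 - 1728/7 + 1152/7) = 1/13413 - 1*(-555/7) = 1/13413 + 555/7 = 7444222/93891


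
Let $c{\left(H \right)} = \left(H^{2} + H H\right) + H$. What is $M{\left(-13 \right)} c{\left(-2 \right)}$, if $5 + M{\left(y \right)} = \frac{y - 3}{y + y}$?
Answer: $- \frac{342}{13} \approx -26.308$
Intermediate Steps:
$M{\left(y \right)} = -5 + \frac{-3 + y}{2 y}$ ($M{\left(y \right)} = -5 + \frac{y - 3}{y + y} = -5 + \frac{-3 + y}{2 y}$)
$c{\left(H \right)} = H + 2 H^{2}$ ($c{\left(H \right)} = \left(H^{2} + H^{2}\right) + H = 2 H^{2} + H = H + 2 H^{2}$)
$M{\left(-13 \right)} c{\left(-2 \right)} = \frac{3 \left(-1 - -39\right)}{2 \left(-13\right)} \left(- 2 \left(1 + 2 \left(-2\right)\right)\right) = \frac{3}{2} \left(- \frac{1}{13}\right) \left(-1 + 39\right) \left(- 2 \left(1 - 4\right)\right) = \frac{3}{2} \left(- \frac{1}{13}\right) 38 \left(\left(-2\right) \left(-3\right)\right) = \left(- \frac{57}{13}\right) 6 = - \frac{342}{13}$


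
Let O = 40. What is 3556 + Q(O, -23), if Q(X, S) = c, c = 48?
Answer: 3604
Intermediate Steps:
Q(X, S) = 48
3556 + Q(O, -23) = 3556 + 48 = 3604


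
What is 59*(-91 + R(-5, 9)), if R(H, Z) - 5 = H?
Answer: -5369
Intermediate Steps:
R(H, Z) = 5 + H
59*(-91 + R(-5, 9)) = 59*(-91 + (5 - 5)) = 59*(-91 + 0) = 59*(-91) = -5369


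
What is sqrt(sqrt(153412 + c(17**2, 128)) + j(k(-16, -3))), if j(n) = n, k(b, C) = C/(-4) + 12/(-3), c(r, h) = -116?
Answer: sqrt(-13 + 16*sqrt(9581))/2 ≈ 19.705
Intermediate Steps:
k(b, C) = -4 - C/4 (k(b, C) = C*(-1/4) + 12*(-1/3) = -C/4 - 4 = -4 - C/4)
sqrt(sqrt(153412 + c(17**2, 128)) + j(k(-16, -3))) = sqrt(sqrt(153412 - 116) + (-4 - 1/4*(-3))) = sqrt(sqrt(153296) + (-4 + 3/4)) = sqrt(4*sqrt(9581) - 13/4) = sqrt(-13/4 + 4*sqrt(9581))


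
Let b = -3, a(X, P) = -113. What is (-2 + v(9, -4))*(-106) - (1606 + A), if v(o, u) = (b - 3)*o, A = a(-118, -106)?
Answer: 4443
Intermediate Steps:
A = -113
v(o, u) = -6*o (v(o, u) = (-3 - 3)*o = -6*o)
(-2 + v(9, -4))*(-106) - (1606 + A) = (-2 - 6*9)*(-106) - (1606 - 113) = (-2 - 54)*(-106) - 1*1493 = -56*(-106) - 1493 = 5936 - 1493 = 4443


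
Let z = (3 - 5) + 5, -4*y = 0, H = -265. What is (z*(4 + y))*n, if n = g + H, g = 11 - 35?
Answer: -3468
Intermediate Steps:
g = -24
y = 0 (y = -1/4*0 = 0)
z = 3 (z = -2 + 5 = 3)
n = -289 (n = -24 - 265 = -289)
(z*(4 + y))*n = (3*(4 + 0))*(-289) = (3*4)*(-289) = 12*(-289) = -3468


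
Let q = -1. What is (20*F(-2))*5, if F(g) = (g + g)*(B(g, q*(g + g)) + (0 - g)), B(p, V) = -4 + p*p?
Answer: -800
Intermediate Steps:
B(p, V) = -4 + p²
F(g) = 2*g*(-4 + g² - g) (F(g) = (g + g)*((-4 + g²) + (0 - g)) = (2*g)*((-4 + g²) - g) = (2*g)*(-4 + g² - g) = 2*g*(-4 + g² - g))
(20*F(-2))*5 = (20*(2*(-2)*(-4 + (-2)² - 1*(-2))))*5 = (20*(2*(-2)*(-4 + 4 + 2)))*5 = (20*(2*(-2)*2))*5 = (20*(-8))*5 = -160*5 = -800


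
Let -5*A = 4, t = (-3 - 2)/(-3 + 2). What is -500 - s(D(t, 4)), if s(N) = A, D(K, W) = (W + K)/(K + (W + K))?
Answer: -2496/5 ≈ -499.20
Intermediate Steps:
t = 5 (t = -5/(-1) = -5*(-1) = 5)
D(K, W) = (K + W)/(W + 2*K) (D(K, W) = (K + W)/(K + (K + W)) = (K + W)/(W + 2*K))
A = -⅘ (A = -⅕*4 = -⅘ ≈ -0.80000)
s(N) = -⅘
-500 - s(D(t, 4)) = -500 - 1*(-⅘) = -500 + ⅘ = -2496/5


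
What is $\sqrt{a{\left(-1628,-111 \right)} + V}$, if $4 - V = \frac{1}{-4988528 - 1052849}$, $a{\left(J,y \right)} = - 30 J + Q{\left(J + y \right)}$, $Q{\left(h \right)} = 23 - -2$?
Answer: $\frac{3 \sqrt{198181366425889942}}{6041377} \approx 221.06$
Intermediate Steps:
$Q{\left(h \right)} = 25$ ($Q{\left(h \right)} = 23 + 2 = 25$)
$a{\left(J,y \right)} = 25 - 30 J$ ($a{\left(J,y \right)} = - 30 J + 25 = 25 - 30 J$)
$V = \frac{24165509}{6041377}$ ($V = 4 - \frac{1}{-4988528 - 1052849} = 4 - \frac{1}{-6041377} = 4 - - \frac{1}{6041377} = 4 + \frac{1}{6041377} = \frac{24165509}{6041377} \approx 4.0$)
$\sqrt{a{\left(-1628,-111 \right)} + V} = \sqrt{\left(25 - -48840\right) + \frac{24165509}{6041377}} = \sqrt{\left(25 + 48840\right) + \frac{24165509}{6041377}} = \sqrt{48865 + \frac{24165509}{6041377}} = \sqrt{\frac{295236052614}{6041377}} = \frac{3 \sqrt{198181366425889942}}{6041377}$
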